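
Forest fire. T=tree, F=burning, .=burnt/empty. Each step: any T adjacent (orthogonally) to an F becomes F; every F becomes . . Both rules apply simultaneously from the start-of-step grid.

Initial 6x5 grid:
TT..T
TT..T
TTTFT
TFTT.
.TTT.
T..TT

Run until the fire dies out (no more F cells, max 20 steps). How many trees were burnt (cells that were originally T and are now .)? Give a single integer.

Answer: 18

Derivation:
Step 1: +7 fires, +2 burnt (F count now 7)
Step 2: +5 fires, +7 burnt (F count now 5)
Step 3: +4 fires, +5 burnt (F count now 4)
Step 4: +2 fires, +4 burnt (F count now 2)
Step 5: +0 fires, +2 burnt (F count now 0)
Fire out after step 5
Initially T: 19, now '.': 29
Total burnt (originally-T cells now '.'): 18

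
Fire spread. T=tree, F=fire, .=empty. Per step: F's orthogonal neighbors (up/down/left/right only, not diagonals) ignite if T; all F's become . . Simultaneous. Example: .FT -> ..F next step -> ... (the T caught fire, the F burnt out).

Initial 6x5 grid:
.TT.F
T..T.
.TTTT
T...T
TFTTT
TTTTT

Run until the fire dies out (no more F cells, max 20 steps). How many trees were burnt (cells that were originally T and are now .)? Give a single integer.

Step 1: +3 fires, +2 burnt (F count now 3)
Step 2: +4 fires, +3 burnt (F count now 4)
Step 3: +2 fires, +4 burnt (F count now 2)
Step 4: +2 fires, +2 burnt (F count now 2)
Step 5: +1 fires, +2 burnt (F count now 1)
Step 6: +1 fires, +1 burnt (F count now 1)
Step 7: +2 fires, +1 burnt (F count now 2)
Step 8: +1 fires, +2 burnt (F count now 1)
Step 9: +0 fires, +1 burnt (F count now 0)
Fire out after step 9
Initially T: 19, now '.': 27
Total burnt (originally-T cells now '.'): 16

Answer: 16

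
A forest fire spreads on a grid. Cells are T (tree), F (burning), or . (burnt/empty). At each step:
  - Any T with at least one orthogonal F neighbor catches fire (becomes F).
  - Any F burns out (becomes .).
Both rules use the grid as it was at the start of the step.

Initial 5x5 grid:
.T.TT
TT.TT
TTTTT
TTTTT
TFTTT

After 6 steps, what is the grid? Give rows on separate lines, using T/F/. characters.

Step 1: 3 trees catch fire, 1 burn out
  .T.TT
  TT.TT
  TTTTT
  TFTTT
  F.FTT
Step 2: 4 trees catch fire, 3 burn out
  .T.TT
  TT.TT
  TFTTT
  F.FTT
  ...FT
Step 3: 5 trees catch fire, 4 burn out
  .T.TT
  TF.TT
  F.FTT
  ...FT
  ....F
Step 4: 4 trees catch fire, 5 burn out
  .F.TT
  F..TT
  ...FT
  ....F
  .....
Step 5: 2 trees catch fire, 4 burn out
  ...TT
  ...FT
  ....F
  .....
  .....
Step 6: 2 trees catch fire, 2 burn out
  ...FT
  ....F
  .....
  .....
  .....

...FT
....F
.....
.....
.....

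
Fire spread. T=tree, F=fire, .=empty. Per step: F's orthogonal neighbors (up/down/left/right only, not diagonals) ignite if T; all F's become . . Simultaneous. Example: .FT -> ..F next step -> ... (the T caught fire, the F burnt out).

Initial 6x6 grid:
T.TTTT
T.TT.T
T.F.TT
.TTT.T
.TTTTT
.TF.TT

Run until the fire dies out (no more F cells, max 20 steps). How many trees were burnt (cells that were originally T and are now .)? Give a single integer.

Answer: 21

Derivation:
Step 1: +4 fires, +2 burnt (F count now 4)
Step 2: +6 fires, +4 burnt (F count now 6)
Step 3: +2 fires, +6 burnt (F count now 2)
Step 4: +3 fires, +2 burnt (F count now 3)
Step 5: +3 fires, +3 burnt (F count now 3)
Step 6: +2 fires, +3 burnt (F count now 2)
Step 7: +1 fires, +2 burnt (F count now 1)
Step 8: +0 fires, +1 burnt (F count now 0)
Fire out after step 8
Initially T: 24, now '.': 33
Total burnt (originally-T cells now '.'): 21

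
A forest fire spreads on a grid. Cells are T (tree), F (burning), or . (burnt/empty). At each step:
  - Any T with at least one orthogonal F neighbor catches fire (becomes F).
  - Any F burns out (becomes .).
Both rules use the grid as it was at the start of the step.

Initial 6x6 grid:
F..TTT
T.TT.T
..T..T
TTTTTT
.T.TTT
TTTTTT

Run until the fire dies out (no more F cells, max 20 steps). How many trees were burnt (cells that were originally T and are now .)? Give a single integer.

Answer: 1

Derivation:
Step 1: +1 fires, +1 burnt (F count now 1)
Step 2: +0 fires, +1 burnt (F count now 0)
Fire out after step 2
Initially T: 25, now '.': 12
Total burnt (originally-T cells now '.'): 1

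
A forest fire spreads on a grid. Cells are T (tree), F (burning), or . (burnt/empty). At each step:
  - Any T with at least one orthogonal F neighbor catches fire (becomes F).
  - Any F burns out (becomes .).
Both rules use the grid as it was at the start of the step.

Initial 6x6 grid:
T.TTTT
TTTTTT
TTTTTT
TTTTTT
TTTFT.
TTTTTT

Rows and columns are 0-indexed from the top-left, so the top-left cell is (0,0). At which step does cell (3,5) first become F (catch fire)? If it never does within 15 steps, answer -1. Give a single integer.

Step 1: cell (3,5)='T' (+4 fires, +1 burnt)
Step 2: cell (3,5)='T' (+6 fires, +4 burnt)
Step 3: cell (3,5)='F' (+8 fires, +6 burnt)
  -> target ignites at step 3
Step 4: cell (3,5)='.' (+7 fires, +8 burnt)
Step 5: cell (3,5)='.' (+5 fires, +7 burnt)
Step 6: cell (3,5)='.' (+2 fires, +5 burnt)
Step 7: cell (3,5)='.' (+1 fires, +2 burnt)
Step 8: cell (3,5)='.' (+0 fires, +1 burnt)
  fire out at step 8

3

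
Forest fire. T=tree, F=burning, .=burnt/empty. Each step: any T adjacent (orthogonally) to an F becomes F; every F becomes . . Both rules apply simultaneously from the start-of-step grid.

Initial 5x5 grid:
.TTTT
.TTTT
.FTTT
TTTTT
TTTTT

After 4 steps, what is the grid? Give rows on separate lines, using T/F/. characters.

Step 1: 3 trees catch fire, 1 burn out
  .TTTT
  .FTTT
  ..FTT
  TFTTT
  TTTTT
Step 2: 6 trees catch fire, 3 burn out
  .FTTT
  ..FTT
  ...FT
  F.FTT
  TFTTT
Step 3: 6 trees catch fire, 6 burn out
  ..FTT
  ...FT
  ....F
  ...FT
  F.FTT
Step 4: 4 trees catch fire, 6 burn out
  ...FT
  ....F
  .....
  ....F
  ...FT

...FT
....F
.....
....F
...FT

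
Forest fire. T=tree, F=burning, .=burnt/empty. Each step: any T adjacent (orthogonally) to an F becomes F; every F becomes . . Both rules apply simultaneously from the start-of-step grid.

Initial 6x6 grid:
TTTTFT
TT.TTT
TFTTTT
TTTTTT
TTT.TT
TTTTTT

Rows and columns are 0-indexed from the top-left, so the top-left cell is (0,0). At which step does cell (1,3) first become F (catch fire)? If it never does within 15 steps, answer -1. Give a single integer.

Step 1: cell (1,3)='T' (+7 fires, +2 burnt)
Step 2: cell (1,3)='F' (+10 fires, +7 burnt)
  -> target ignites at step 2
Step 3: cell (1,3)='.' (+7 fires, +10 burnt)
Step 4: cell (1,3)='.' (+4 fires, +7 burnt)
Step 5: cell (1,3)='.' (+3 fires, +4 burnt)
Step 6: cell (1,3)='.' (+1 fires, +3 burnt)
Step 7: cell (1,3)='.' (+0 fires, +1 burnt)
  fire out at step 7

2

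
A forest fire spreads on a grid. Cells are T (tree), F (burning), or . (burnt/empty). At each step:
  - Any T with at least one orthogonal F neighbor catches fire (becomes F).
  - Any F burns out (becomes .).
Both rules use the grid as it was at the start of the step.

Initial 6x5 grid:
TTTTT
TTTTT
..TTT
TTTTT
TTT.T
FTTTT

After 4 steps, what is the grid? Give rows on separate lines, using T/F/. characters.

Step 1: 2 trees catch fire, 1 burn out
  TTTTT
  TTTTT
  ..TTT
  TTTTT
  FTT.T
  .FTTT
Step 2: 3 trees catch fire, 2 burn out
  TTTTT
  TTTTT
  ..TTT
  FTTTT
  .FT.T
  ..FTT
Step 3: 3 trees catch fire, 3 burn out
  TTTTT
  TTTTT
  ..TTT
  .FTTT
  ..F.T
  ...FT
Step 4: 2 trees catch fire, 3 burn out
  TTTTT
  TTTTT
  ..TTT
  ..FTT
  ....T
  ....F

TTTTT
TTTTT
..TTT
..FTT
....T
....F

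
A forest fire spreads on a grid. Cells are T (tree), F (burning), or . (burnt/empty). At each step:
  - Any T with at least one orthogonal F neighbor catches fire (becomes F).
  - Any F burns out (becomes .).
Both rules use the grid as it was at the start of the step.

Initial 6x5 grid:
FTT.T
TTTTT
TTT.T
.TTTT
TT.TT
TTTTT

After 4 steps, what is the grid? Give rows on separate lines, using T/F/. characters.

Step 1: 2 trees catch fire, 1 burn out
  .FT.T
  FTTTT
  TTT.T
  .TTTT
  TT.TT
  TTTTT
Step 2: 3 trees catch fire, 2 burn out
  ..F.T
  .FTTT
  FTT.T
  .TTTT
  TT.TT
  TTTTT
Step 3: 2 trees catch fire, 3 burn out
  ....T
  ..FTT
  .FT.T
  .TTTT
  TT.TT
  TTTTT
Step 4: 3 trees catch fire, 2 burn out
  ....T
  ...FT
  ..F.T
  .FTTT
  TT.TT
  TTTTT

....T
...FT
..F.T
.FTTT
TT.TT
TTTTT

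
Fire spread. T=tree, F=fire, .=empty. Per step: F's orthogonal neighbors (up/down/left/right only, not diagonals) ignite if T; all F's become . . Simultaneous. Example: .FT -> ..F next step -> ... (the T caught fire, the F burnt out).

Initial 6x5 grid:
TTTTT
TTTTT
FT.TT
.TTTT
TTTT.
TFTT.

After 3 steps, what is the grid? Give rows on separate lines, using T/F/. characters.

Step 1: 5 trees catch fire, 2 burn out
  TTTTT
  FTTTT
  .F.TT
  .TTTT
  TFTT.
  F.FT.
Step 2: 6 trees catch fire, 5 burn out
  FTTTT
  .FTTT
  ...TT
  .FTTT
  F.FT.
  ...F.
Step 3: 4 trees catch fire, 6 burn out
  .FTTT
  ..FTT
  ...TT
  ..FTT
  ...F.
  .....

.FTTT
..FTT
...TT
..FTT
...F.
.....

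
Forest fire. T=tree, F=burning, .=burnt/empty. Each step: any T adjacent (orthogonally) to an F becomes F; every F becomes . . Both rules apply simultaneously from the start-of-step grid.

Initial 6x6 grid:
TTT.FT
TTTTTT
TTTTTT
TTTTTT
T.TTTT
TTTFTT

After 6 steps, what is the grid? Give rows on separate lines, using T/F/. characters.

Step 1: 5 trees catch fire, 2 burn out
  TTT..F
  TTTTFT
  TTTTTT
  TTTTTT
  T.TFTT
  TTF.FT
Step 2: 8 trees catch fire, 5 burn out
  TTT...
  TTTF.F
  TTTTFT
  TTTFTT
  T.F.FT
  TF...F
Step 3: 7 trees catch fire, 8 burn out
  TTT...
  TTF...
  TTTF.F
  TTF.FT
  T....F
  F.....
Step 4: 6 trees catch fire, 7 burn out
  TTF...
  TF....
  TTF...
  TF...F
  F.....
  ......
Step 5: 4 trees catch fire, 6 burn out
  TF....
  F.....
  TF....
  F.....
  ......
  ......
Step 6: 2 trees catch fire, 4 burn out
  F.....
  ......
  F.....
  ......
  ......
  ......

F.....
......
F.....
......
......
......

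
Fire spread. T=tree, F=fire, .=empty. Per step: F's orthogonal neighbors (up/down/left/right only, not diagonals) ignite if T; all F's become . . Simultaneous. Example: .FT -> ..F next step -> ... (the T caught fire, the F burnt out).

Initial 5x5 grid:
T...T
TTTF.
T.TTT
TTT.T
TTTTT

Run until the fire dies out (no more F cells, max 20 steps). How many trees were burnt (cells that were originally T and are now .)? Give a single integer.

Answer: 17

Derivation:
Step 1: +2 fires, +1 burnt (F count now 2)
Step 2: +3 fires, +2 burnt (F count now 3)
Step 3: +3 fires, +3 burnt (F count now 3)
Step 4: +5 fires, +3 burnt (F count now 5)
Step 5: +3 fires, +5 burnt (F count now 3)
Step 6: +1 fires, +3 burnt (F count now 1)
Step 7: +0 fires, +1 burnt (F count now 0)
Fire out after step 7
Initially T: 18, now '.': 24
Total burnt (originally-T cells now '.'): 17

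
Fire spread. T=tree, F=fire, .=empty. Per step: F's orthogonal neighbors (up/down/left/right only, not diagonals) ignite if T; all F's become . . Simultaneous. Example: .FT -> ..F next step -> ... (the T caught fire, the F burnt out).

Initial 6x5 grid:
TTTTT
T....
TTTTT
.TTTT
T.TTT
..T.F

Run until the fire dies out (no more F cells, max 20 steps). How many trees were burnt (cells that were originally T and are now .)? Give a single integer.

Step 1: +1 fires, +1 burnt (F count now 1)
Step 2: +2 fires, +1 burnt (F count now 2)
Step 3: +3 fires, +2 burnt (F count now 3)
Step 4: +3 fires, +3 burnt (F count now 3)
Step 5: +2 fires, +3 burnt (F count now 2)
Step 6: +1 fires, +2 burnt (F count now 1)
Step 7: +1 fires, +1 burnt (F count now 1)
Step 8: +1 fires, +1 burnt (F count now 1)
Step 9: +1 fires, +1 burnt (F count now 1)
Step 10: +1 fires, +1 burnt (F count now 1)
Step 11: +1 fires, +1 burnt (F count now 1)
Step 12: +1 fires, +1 burnt (F count now 1)
Step 13: +1 fires, +1 burnt (F count now 1)
Step 14: +0 fires, +1 burnt (F count now 0)
Fire out after step 14
Initially T: 20, now '.': 29
Total burnt (originally-T cells now '.'): 19

Answer: 19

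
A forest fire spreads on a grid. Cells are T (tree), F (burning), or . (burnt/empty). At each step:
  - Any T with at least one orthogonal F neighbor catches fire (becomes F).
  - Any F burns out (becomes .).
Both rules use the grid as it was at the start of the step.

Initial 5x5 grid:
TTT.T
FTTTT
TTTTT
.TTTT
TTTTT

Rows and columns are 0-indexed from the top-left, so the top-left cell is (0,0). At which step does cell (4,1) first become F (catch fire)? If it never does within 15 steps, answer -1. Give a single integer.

Step 1: cell (4,1)='T' (+3 fires, +1 burnt)
Step 2: cell (4,1)='T' (+3 fires, +3 burnt)
Step 3: cell (4,1)='T' (+4 fires, +3 burnt)
Step 4: cell (4,1)='F' (+4 fires, +4 burnt)
  -> target ignites at step 4
Step 5: cell (4,1)='.' (+5 fires, +4 burnt)
Step 6: cell (4,1)='.' (+2 fires, +5 burnt)
Step 7: cell (4,1)='.' (+1 fires, +2 burnt)
Step 8: cell (4,1)='.' (+0 fires, +1 burnt)
  fire out at step 8

4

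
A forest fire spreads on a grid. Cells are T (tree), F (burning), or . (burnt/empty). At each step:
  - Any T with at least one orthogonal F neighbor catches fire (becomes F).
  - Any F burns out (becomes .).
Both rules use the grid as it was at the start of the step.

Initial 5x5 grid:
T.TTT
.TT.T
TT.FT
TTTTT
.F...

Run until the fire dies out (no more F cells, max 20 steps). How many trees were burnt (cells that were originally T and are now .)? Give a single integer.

Step 1: +3 fires, +2 burnt (F count now 3)
Step 2: +5 fires, +3 burnt (F count now 5)
Step 3: +3 fires, +5 burnt (F count now 3)
Step 4: +2 fires, +3 burnt (F count now 2)
Step 5: +1 fires, +2 burnt (F count now 1)
Step 6: +0 fires, +1 burnt (F count now 0)
Fire out after step 6
Initially T: 15, now '.': 24
Total burnt (originally-T cells now '.'): 14

Answer: 14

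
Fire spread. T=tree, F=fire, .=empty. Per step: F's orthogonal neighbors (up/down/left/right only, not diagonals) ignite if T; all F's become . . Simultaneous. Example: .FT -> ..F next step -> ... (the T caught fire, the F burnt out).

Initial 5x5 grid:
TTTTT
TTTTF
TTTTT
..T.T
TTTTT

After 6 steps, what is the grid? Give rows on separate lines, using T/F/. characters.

Step 1: 3 trees catch fire, 1 burn out
  TTTTF
  TTTF.
  TTTTF
  ..T.T
  TTTTT
Step 2: 4 trees catch fire, 3 burn out
  TTTF.
  TTF..
  TTTF.
  ..T.F
  TTTTT
Step 3: 4 trees catch fire, 4 burn out
  TTF..
  TF...
  TTF..
  ..T..
  TTTTF
Step 4: 5 trees catch fire, 4 burn out
  TF...
  F....
  TF...
  ..F..
  TTTF.
Step 5: 3 trees catch fire, 5 burn out
  F....
  .....
  F....
  .....
  TTF..
Step 6: 1 trees catch fire, 3 burn out
  .....
  .....
  .....
  .....
  TF...

.....
.....
.....
.....
TF...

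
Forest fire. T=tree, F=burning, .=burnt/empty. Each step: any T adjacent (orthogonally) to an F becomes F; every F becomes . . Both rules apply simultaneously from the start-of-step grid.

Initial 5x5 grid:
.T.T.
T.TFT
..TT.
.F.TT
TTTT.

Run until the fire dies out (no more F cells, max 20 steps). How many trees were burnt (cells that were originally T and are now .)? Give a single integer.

Answer: 11

Derivation:
Step 1: +5 fires, +2 burnt (F count now 5)
Step 2: +4 fires, +5 burnt (F count now 4)
Step 3: +2 fires, +4 burnt (F count now 2)
Step 4: +0 fires, +2 burnt (F count now 0)
Fire out after step 4
Initially T: 13, now '.': 23
Total burnt (originally-T cells now '.'): 11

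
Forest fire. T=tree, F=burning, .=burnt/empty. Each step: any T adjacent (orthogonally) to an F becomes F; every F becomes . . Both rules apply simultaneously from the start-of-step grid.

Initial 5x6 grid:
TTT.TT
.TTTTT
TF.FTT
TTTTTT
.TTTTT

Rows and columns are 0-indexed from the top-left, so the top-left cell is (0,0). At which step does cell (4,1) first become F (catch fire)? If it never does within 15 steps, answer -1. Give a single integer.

Step 1: cell (4,1)='T' (+6 fires, +2 burnt)
Step 2: cell (4,1)='F' (+9 fires, +6 burnt)
  -> target ignites at step 2
Step 3: cell (4,1)='.' (+7 fires, +9 burnt)
Step 4: cell (4,1)='.' (+2 fires, +7 burnt)
Step 5: cell (4,1)='.' (+0 fires, +2 burnt)
  fire out at step 5

2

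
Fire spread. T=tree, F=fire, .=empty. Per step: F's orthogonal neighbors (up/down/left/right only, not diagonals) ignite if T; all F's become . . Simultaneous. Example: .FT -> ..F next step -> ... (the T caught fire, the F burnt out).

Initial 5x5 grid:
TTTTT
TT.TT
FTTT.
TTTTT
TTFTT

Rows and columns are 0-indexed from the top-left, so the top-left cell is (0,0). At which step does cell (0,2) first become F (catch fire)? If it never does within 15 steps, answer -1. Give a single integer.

Step 1: cell (0,2)='T' (+6 fires, +2 burnt)
Step 2: cell (0,2)='T' (+7 fires, +6 burnt)
Step 3: cell (0,2)='T' (+3 fires, +7 burnt)
Step 4: cell (0,2)='F' (+2 fires, +3 burnt)
  -> target ignites at step 4
Step 5: cell (0,2)='.' (+2 fires, +2 burnt)
Step 6: cell (0,2)='.' (+1 fires, +2 burnt)
Step 7: cell (0,2)='.' (+0 fires, +1 burnt)
  fire out at step 7

4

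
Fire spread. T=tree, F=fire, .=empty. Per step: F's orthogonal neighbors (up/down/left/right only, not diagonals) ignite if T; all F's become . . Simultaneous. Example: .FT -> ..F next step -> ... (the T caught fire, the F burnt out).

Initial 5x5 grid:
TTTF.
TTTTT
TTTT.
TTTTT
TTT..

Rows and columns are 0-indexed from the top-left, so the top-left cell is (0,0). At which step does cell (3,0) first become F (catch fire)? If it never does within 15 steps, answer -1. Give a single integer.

Step 1: cell (3,0)='T' (+2 fires, +1 burnt)
Step 2: cell (3,0)='T' (+4 fires, +2 burnt)
Step 3: cell (3,0)='T' (+4 fires, +4 burnt)
Step 4: cell (3,0)='T' (+4 fires, +4 burnt)
Step 5: cell (3,0)='T' (+3 fires, +4 burnt)
Step 6: cell (3,0)='F' (+2 fires, +3 burnt)
  -> target ignites at step 6
Step 7: cell (3,0)='.' (+1 fires, +2 burnt)
Step 8: cell (3,0)='.' (+0 fires, +1 burnt)
  fire out at step 8

6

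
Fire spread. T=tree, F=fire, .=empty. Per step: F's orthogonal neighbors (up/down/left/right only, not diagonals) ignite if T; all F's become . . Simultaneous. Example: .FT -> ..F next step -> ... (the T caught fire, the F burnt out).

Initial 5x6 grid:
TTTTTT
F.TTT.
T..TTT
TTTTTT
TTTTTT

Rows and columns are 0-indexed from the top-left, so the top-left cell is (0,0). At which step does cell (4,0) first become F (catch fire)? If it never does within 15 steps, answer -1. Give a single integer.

Step 1: cell (4,0)='T' (+2 fires, +1 burnt)
Step 2: cell (4,0)='T' (+2 fires, +2 burnt)
Step 3: cell (4,0)='F' (+3 fires, +2 burnt)
  -> target ignites at step 3
Step 4: cell (4,0)='.' (+4 fires, +3 burnt)
Step 5: cell (4,0)='.' (+4 fires, +4 burnt)
Step 6: cell (4,0)='.' (+5 fires, +4 burnt)
Step 7: cell (4,0)='.' (+3 fires, +5 burnt)
Step 8: cell (4,0)='.' (+2 fires, +3 burnt)
Step 9: cell (4,0)='.' (+0 fires, +2 burnt)
  fire out at step 9

3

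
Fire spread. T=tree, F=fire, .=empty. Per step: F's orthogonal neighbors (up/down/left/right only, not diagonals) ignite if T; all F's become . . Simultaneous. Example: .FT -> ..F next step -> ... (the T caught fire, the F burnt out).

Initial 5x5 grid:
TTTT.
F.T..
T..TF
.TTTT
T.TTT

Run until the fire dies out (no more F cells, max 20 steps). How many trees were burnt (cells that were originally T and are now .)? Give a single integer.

Answer: 14

Derivation:
Step 1: +4 fires, +2 burnt (F count now 4)
Step 2: +3 fires, +4 burnt (F count now 3)
Step 3: +3 fires, +3 burnt (F count now 3)
Step 4: +4 fires, +3 burnt (F count now 4)
Step 5: +0 fires, +4 burnt (F count now 0)
Fire out after step 5
Initially T: 15, now '.': 24
Total burnt (originally-T cells now '.'): 14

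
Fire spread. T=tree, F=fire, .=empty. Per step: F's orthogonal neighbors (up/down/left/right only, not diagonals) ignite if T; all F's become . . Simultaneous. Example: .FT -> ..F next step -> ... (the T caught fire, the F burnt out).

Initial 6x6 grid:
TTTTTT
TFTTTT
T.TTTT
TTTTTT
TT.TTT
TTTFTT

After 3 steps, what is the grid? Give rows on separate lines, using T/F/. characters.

Step 1: 6 trees catch fire, 2 burn out
  TFTTTT
  F.FTTT
  T.TTTT
  TTTTTT
  TT.FTT
  TTF.FT
Step 2: 9 trees catch fire, 6 burn out
  F.FTTT
  ...FTT
  F.FTTT
  TTTFTT
  TT..FT
  TF...F
Step 3: 9 trees catch fire, 9 burn out
  ...FTT
  ....FT
  ...FTT
  FTF.FT
  TF...F
  F.....

...FTT
....FT
...FTT
FTF.FT
TF...F
F.....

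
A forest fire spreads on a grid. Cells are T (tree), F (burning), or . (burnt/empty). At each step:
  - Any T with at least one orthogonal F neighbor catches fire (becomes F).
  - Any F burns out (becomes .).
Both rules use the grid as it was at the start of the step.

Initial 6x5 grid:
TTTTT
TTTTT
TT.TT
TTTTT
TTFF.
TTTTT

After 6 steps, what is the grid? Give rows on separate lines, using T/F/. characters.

Step 1: 5 trees catch fire, 2 burn out
  TTTTT
  TTTTT
  TT.TT
  TTFFT
  TF...
  TTFFT
Step 2: 6 trees catch fire, 5 burn out
  TTTTT
  TTTTT
  TT.FT
  TF..F
  F....
  TF..F
Step 3: 5 trees catch fire, 6 burn out
  TTTTT
  TTTFT
  TF..F
  F....
  .....
  F....
Step 4: 5 trees catch fire, 5 burn out
  TTTFT
  TFF.F
  F....
  .....
  .....
  .....
Step 5: 4 trees catch fire, 5 burn out
  TFF.F
  F....
  .....
  .....
  .....
  .....
Step 6: 1 trees catch fire, 4 burn out
  F....
  .....
  .....
  .....
  .....
  .....

F....
.....
.....
.....
.....
.....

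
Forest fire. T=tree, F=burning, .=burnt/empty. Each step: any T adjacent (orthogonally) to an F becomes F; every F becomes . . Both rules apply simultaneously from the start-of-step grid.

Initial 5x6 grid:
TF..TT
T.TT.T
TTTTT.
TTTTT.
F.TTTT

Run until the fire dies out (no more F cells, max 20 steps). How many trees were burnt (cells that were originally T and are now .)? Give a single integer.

Step 1: +2 fires, +2 burnt (F count now 2)
Step 2: +3 fires, +2 burnt (F count now 3)
Step 3: +2 fires, +3 burnt (F count now 2)
Step 4: +3 fires, +2 burnt (F count now 3)
Step 5: +4 fires, +3 burnt (F count now 4)
Step 6: +3 fires, +4 burnt (F count now 3)
Step 7: +1 fires, +3 burnt (F count now 1)
Step 8: +0 fires, +1 burnt (F count now 0)
Fire out after step 8
Initially T: 21, now '.': 27
Total burnt (originally-T cells now '.'): 18

Answer: 18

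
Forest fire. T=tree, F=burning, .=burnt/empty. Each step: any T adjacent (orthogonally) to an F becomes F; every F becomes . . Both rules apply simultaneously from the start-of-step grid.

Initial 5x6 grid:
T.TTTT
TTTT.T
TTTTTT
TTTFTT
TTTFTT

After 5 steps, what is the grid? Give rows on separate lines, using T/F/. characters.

Step 1: 5 trees catch fire, 2 burn out
  T.TTTT
  TTTT.T
  TTTFTT
  TTF.FT
  TTF.FT
Step 2: 7 trees catch fire, 5 burn out
  T.TTTT
  TTTF.T
  TTF.FT
  TF...F
  TF...F
Step 3: 6 trees catch fire, 7 burn out
  T.TFTT
  TTF..T
  TF...F
  F.....
  F.....
Step 4: 5 trees catch fire, 6 burn out
  T.F.FT
  TF...F
  F.....
  ......
  ......
Step 5: 2 trees catch fire, 5 burn out
  T....F
  F.....
  ......
  ......
  ......

T....F
F.....
......
......
......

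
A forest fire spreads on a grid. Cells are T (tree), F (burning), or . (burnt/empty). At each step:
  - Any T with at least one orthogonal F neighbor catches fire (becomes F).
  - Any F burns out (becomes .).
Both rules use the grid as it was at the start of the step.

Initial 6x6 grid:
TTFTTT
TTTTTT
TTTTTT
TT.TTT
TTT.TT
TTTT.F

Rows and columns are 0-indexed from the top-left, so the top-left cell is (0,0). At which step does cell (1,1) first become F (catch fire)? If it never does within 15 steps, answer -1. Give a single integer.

Step 1: cell (1,1)='T' (+4 fires, +2 burnt)
Step 2: cell (1,1)='F' (+7 fires, +4 burnt)
  -> target ignites at step 2
Step 3: cell (1,1)='.' (+7 fires, +7 burnt)
Step 4: cell (1,1)='.' (+5 fires, +7 burnt)
Step 5: cell (1,1)='.' (+2 fires, +5 burnt)
Step 6: cell (1,1)='.' (+3 fires, +2 burnt)
Step 7: cell (1,1)='.' (+2 fires, +3 burnt)
Step 8: cell (1,1)='.' (+1 fires, +2 burnt)
Step 9: cell (1,1)='.' (+0 fires, +1 burnt)
  fire out at step 9

2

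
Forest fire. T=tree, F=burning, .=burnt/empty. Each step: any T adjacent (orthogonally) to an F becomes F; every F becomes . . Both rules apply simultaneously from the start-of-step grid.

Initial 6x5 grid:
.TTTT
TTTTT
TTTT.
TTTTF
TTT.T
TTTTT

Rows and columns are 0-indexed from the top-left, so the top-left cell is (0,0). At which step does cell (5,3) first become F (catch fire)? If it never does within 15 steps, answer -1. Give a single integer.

Step 1: cell (5,3)='T' (+2 fires, +1 burnt)
Step 2: cell (5,3)='T' (+3 fires, +2 burnt)
Step 3: cell (5,3)='F' (+5 fires, +3 burnt)
  -> target ignites at step 3
Step 4: cell (5,3)='.' (+7 fires, +5 burnt)
Step 5: cell (5,3)='.' (+6 fires, +7 burnt)
Step 6: cell (5,3)='.' (+3 fires, +6 burnt)
Step 7: cell (5,3)='.' (+0 fires, +3 burnt)
  fire out at step 7

3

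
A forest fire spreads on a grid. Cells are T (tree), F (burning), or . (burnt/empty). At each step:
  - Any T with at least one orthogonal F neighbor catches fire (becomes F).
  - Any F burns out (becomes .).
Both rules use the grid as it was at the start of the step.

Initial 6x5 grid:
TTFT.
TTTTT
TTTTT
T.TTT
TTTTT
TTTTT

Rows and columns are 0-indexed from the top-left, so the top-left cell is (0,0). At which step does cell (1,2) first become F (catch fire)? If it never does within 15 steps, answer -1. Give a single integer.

Step 1: cell (1,2)='F' (+3 fires, +1 burnt)
  -> target ignites at step 1
Step 2: cell (1,2)='.' (+4 fires, +3 burnt)
Step 3: cell (1,2)='.' (+5 fires, +4 burnt)
Step 4: cell (1,2)='.' (+4 fires, +5 burnt)
Step 5: cell (1,2)='.' (+5 fires, +4 burnt)
Step 6: cell (1,2)='.' (+4 fires, +5 burnt)
Step 7: cell (1,2)='.' (+2 fires, +4 burnt)
Step 8: cell (1,2)='.' (+0 fires, +2 burnt)
  fire out at step 8

1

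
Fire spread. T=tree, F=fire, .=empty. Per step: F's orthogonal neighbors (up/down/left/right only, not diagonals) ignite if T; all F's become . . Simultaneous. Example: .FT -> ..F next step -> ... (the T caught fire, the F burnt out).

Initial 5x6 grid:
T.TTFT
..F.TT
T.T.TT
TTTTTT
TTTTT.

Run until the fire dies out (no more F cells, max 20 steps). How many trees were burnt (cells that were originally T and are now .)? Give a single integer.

Step 1: +5 fires, +2 burnt (F count now 5)
Step 2: +3 fires, +5 burnt (F count now 3)
Step 3: +5 fires, +3 burnt (F count now 5)
Step 4: +5 fires, +5 burnt (F count now 5)
Step 5: +2 fires, +5 burnt (F count now 2)
Step 6: +0 fires, +2 burnt (F count now 0)
Fire out after step 6
Initially T: 21, now '.': 29
Total burnt (originally-T cells now '.'): 20

Answer: 20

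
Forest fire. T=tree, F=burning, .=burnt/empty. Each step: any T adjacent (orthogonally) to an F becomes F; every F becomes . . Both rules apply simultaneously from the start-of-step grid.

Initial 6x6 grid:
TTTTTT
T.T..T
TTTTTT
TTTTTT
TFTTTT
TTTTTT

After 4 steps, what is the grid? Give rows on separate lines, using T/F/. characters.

Step 1: 4 trees catch fire, 1 burn out
  TTTTTT
  T.T..T
  TTTTTT
  TFTTTT
  F.FTTT
  TFTTTT
Step 2: 6 trees catch fire, 4 burn out
  TTTTTT
  T.T..T
  TFTTTT
  F.FTTT
  ...FTT
  F.FTTT
Step 3: 5 trees catch fire, 6 burn out
  TTTTTT
  T.T..T
  F.FTTT
  ...FTT
  ....FT
  ...FTT
Step 4: 6 trees catch fire, 5 burn out
  TTTTTT
  F.F..T
  ...FTT
  ....FT
  .....F
  ....FT

TTTTTT
F.F..T
...FTT
....FT
.....F
....FT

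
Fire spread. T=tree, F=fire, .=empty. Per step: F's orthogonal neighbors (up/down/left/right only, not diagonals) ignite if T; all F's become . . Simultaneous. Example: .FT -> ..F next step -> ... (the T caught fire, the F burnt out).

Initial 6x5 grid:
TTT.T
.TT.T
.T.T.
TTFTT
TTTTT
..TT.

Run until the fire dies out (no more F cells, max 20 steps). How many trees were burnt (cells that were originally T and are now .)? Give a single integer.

Step 1: +3 fires, +1 burnt (F count now 3)
Step 2: +7 fires, +3 burnt (F count now 7)
Step 3: +4 fires, +7 burnt (F count now 4)
Step 4: +2 fires, +4 burnt (F count now 2)
Step 5: +2 fires, +2 burnt (F count now 2)
Step 6: +0 fires, +2 burnt (F count now 0)
Fire out after step 6
Initially T: 20, now '.': 28
Total burnt (originally-T cells now '.'): 18

Answer: 18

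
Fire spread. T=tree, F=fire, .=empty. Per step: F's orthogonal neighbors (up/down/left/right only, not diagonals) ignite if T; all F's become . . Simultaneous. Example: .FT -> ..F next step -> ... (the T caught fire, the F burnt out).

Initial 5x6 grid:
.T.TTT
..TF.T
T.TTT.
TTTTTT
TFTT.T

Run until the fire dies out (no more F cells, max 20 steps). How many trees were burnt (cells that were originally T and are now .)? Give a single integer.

Step 1: +6 fires, +2 burnt (F count now 6)
Step 2: +7 fires, +6 burnt (F count now 7)
Step 3: +3 fires, +7 burnt (F count now 3)
Step 4: +2 fires, +3 burnt (F count now 2)
Step 5: +1 fires, +2 burnt (F count now 1)
Step 6: +0 fires, +1 burnt (F count now 0)
Fire out after step 6
Initially T: 20, now '.': 29
Total burnt (originally-T cells now '.'): 19

Answer: 19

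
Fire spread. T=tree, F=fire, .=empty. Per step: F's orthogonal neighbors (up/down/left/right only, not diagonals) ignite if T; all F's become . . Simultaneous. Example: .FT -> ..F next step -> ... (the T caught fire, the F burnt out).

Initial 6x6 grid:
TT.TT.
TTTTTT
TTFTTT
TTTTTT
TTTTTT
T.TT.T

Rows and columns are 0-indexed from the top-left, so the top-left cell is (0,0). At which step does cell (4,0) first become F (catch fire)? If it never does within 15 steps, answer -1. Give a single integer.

Step 1: cell (4,0)='T' (+4 fires, +1 burnt)
Step 2: cell (4,0)='T' (+7 fires, +4 burnt)
Step 3: cell (4,0)='T' (+10 fires, +7 burnt)
Step 4: cell (4,0)='F' (+7 fires, +10 burnt)
  -> target ignites at step 4
Step 5: cell (4,0)='.' (+2 fires, +7 burnt)
Step 6: cell (4,0)='.' (+1 fires, +2 burnt)
Step 7: cell (4,0)='.' (+0 fires, +1 burnt)
  fire out at step 7

4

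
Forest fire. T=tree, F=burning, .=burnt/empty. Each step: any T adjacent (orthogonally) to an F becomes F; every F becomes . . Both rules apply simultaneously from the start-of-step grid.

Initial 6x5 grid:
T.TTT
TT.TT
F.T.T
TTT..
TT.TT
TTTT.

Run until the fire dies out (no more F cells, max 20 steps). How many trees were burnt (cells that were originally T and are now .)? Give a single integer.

Step 1: +2 fires, +1 burnt (F count now 2)
Step 2: +4 fires, +2 burnt (F count now 4)
Step 3: +3 fires, +4 burnt (F count now 3)
Step 4: +2 fires, +3 burnt (F count now 2)
Step 5: +1 fires, +2 burnt (F count now 1)
Step 6: +1 fires, +1 burnt (F count now 1)
Step 7: +1 fires, +1 burnt (F count now 1)
Step 8: +1 fires, +1 burnt (F count now 1)
Step 9: +0 fires, +1 burnt (F count now 0)
Fire out after step 9
Initially T: 21, now '.': 24
Total burnt (originally-T cells now '.'): 15

Answer: 15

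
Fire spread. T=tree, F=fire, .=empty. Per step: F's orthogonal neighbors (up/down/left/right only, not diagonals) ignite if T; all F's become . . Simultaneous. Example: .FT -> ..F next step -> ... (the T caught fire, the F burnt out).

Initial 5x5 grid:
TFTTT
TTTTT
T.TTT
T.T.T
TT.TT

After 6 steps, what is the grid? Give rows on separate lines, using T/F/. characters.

Step 1: 3 trees catch fire, 1 burn out
  F.FTT
  TFTTT
  T.TTT
  T.T.T
  TT.TT
Step 2: 3 trees catch fire, 3 burn out
  ...FT
  F.FTT
  T.TTT
  T.T.T
  TT.TT
Step 3: 4 trees catch fire, 3 burn out
  ....F
  ...FT
  F.FTT
  T.T.T
  TT.TT
Step 4: 4 trees catch fire, 4 burn out
  .....
  ....F
  ...FT
  F.F.T
  TT.TT
Step 5: 2 trees catch fire, 4 burn out
  .....
  .....
  ....F
  ....T
  FT.TT
Step 6: 2 trees catch fire, 2 burn out
  .....
  .....
  .....
  ....F
  .F.TT

.....
.....
.....
....F
.F.TT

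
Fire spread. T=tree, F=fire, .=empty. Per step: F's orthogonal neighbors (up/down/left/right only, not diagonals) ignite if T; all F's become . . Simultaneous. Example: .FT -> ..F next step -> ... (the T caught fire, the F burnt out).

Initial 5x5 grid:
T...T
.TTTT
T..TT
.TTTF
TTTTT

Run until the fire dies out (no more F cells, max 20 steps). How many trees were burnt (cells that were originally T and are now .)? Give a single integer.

Step 1: +3 fires, +1 burnt (F count now 3)
Step 2: +4 fires, +3 burnt (F count now 4)
Step 3: +4 fires, +4 burnt (F count now 4)
Step 4: +2 fires, +4 burnt (F count now 2)
Step 5: +2 fires, +2 burnt (F count now 2)
Step 6: +0 fires, +2 burnt (F count now 0)
Fire out after step 6
Initially T: 17, now '.': 23
Total burnt (originally-T cells now '.'): 15

Answer: 15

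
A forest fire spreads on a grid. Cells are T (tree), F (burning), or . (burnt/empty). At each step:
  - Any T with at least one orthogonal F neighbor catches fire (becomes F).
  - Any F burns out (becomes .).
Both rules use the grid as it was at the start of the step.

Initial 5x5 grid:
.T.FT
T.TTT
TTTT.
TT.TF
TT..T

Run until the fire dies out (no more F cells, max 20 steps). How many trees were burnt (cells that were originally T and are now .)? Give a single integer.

Step 1: +4 fires, +2 burnt (F count now 4)
Step 2: +3 fires, +4 burnt (F count now 3)
Step 3: +1 fires, +3 burnt (F count now 1)
Step 4: +1 fires, +1 burnt (F count now 1)
Step 5: +2 fires, +1 burnt (F count now 2)
Step 6: +3 fires, +2 burnt (F count now 3)
Step 7: +1 fires, +3 burnt (F count now 1)
Step 8: +0 fires, +1 burnt (F count now 0)
Fire out after step 8
Initially T: 16, now '.': 24
Total burnt (originally-T cells now '.'): 15

Answer: 15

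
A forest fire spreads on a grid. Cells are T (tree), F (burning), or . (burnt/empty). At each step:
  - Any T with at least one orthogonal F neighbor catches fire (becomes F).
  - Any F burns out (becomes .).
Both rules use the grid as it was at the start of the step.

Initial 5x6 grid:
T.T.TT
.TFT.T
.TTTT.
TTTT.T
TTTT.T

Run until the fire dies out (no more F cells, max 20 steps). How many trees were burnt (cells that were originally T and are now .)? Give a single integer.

Answer: 15

Derivation:
Step 1: +4 fires, +1 burnt (F count now 4)
Step 2: +3 fires, +4 burnt (F count now 3)
Step 3: +4 fires, +3 burnt (F count now 4)
Step 4: +3 fires, +4 burnt (F count now 3)
Step 5: +1 fires, +3 burnt (F count now 1)
Step 6: +0 fires, +1 burnt (F count now 0)
Fire out after step 6
Initially T: 21, now '.': 24
Total burnt (originally-T cells now '.'): 15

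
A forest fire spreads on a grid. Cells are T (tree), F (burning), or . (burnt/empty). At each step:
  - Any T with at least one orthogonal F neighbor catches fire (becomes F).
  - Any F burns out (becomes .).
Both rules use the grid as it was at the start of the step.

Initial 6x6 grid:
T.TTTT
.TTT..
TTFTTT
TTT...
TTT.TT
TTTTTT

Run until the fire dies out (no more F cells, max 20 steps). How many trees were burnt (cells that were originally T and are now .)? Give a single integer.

Step 1: +4 fires, +1 burnt (F count now 4)
Step 2: +7 fires, +4 burnt (F count now 7)
Step 3: +5 fires, +7 burnt (F count now 5)
Step 4: +4 fires, +5 burnt (F count now 4)
Step 5: +3 fires, +4 burnt (F count now 3)
Step 6: +2 fires, +3 burnt (F count now 2)
Step 7: +1 fires, +2 burnt (F count now 1)
Step 8: +0 fires, +1 burnt (F count now 0)
Fire out after step 8
Initially T: 27, now '.': 35
Total burnt (originally-T cells now '.'): 26

Answer: 26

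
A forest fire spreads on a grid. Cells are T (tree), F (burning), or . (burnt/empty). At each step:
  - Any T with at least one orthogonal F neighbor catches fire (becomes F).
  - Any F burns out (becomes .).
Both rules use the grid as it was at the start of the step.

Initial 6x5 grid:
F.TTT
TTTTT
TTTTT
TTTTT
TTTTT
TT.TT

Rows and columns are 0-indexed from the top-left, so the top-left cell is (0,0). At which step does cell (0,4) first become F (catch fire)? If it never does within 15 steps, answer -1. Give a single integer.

Step 1: cell (0,4)='T' (+1 fires, +1 burnt)
Step 2: cell (0,4)='T' (+2 fires, +1 burnt)
Step 3: cell (0,4)='T' (+3 fires, +2 burnt)
Step 4: cell (0,4)='T' (+5 fires, +3 burnt)
Step 5: cell (0,4)='T' (+6 fires, +5 burnt)
Step 6: cell (0,4)='F' (+5 fires, +6 burnt)
  -> target ignites at step 6
Step 7: cell (0,4)='.' (+2 fires, +5 burnt)
Step 8: cell (0,4)='.' (+2 fires, +2 burnt)
Step 9: cell (0,4)='.' (+1 fires, +2 burnt)
Step 10: cell (0,4)='.' (+0 fires, +1 burnt)
  fire out at step 10

6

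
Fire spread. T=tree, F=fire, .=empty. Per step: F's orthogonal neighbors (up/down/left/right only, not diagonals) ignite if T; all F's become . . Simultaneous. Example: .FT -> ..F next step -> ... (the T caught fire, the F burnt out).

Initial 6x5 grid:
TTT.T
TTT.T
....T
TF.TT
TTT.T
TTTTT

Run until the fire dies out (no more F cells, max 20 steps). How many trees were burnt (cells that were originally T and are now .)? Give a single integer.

Step 1: +2 fires, +1 burnt (F count now 2)
Step 2: +3 fires, +2 burnt (F count now 3)
Step 3: +2 fires, +3 burnt (F count now 2)
Step 4: +1 fires, +2 burnt (F count now 1)
Step 5: +1 fires, +1 burnt (F count now 1)
Step 6: +1 fires, +1 burnt (F count now 1)
Step 7: +1 fires, +1 burnt (F count now 1)
Step 8: +2 fires, +1 burnt (F count now 2)
Step 9: +1 fires, +2 burnt (F count now 1)
Step 10: +1 fires, +1 burnt (F count now 1)
Step 11: +0 fires, +1 burnt (F count now 0)
Fire out after step 11
Initially T: 21, now '.': 24
Total burnt (originally-T cells now '.'): 15

Answer: 15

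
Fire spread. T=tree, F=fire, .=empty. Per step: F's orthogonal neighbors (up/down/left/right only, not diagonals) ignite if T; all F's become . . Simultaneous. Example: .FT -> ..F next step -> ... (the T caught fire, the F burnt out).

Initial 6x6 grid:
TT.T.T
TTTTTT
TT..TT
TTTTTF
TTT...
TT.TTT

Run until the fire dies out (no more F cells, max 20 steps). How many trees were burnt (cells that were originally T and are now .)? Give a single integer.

Step 1: +2 fires, +1 burnt (F count now 2)
Step 2: +3 fires, +2 burnt (F count now 3)
Step 3: +3 fires, +3 burnt (F count now 3)
Step 4: +3 fires, +3 burnt (F count now 3)
Step 5: +5 fires, +3 burnt (F count now 5)
Step 6: +4 fires, +5 burnt (F count now 4)
Step 7: +3 fires, +4 burnt (F count now 3)
Step 8: +1 fires, +3 burnt (F count now 1)
Step 9: +0 fires, +1 burnt (F count now 0)
Fire out after step 9
Initially T: 27, now '.': 33
Total burnt (originally-T cells now '.'): 24

Answer: 24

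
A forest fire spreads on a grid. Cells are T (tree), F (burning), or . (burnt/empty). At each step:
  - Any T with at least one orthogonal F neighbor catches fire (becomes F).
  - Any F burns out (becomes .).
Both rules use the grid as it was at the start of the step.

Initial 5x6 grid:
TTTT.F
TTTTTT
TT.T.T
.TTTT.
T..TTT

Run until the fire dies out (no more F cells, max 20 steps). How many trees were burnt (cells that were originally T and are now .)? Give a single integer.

Step 1: +1 fires, +1 burnt (F count now 1)
Step 2: +2 fires, +1 burnt (F count now 2)
Step 3: +1 fires, +2 burnt (F count now 1)
Step 4: +3 fires, +1 burnt (F count now 3)
Step 5: +3 fires, +3 burnt (F count now 3)
Step 6: +6 fires, +3 burnt (F count now 6)
Step 7: +4 fires, +6 burnt (F count now 4)
Step 8: +1 fires, +4 burnt (F count now 1)
Step 9: +0 fires, +1 burnt (F count now 0)
Fire out after step 9
Initially T: 22, now '.': 29
Total burnt (originally-T cells now '.'): 21

Answer: 21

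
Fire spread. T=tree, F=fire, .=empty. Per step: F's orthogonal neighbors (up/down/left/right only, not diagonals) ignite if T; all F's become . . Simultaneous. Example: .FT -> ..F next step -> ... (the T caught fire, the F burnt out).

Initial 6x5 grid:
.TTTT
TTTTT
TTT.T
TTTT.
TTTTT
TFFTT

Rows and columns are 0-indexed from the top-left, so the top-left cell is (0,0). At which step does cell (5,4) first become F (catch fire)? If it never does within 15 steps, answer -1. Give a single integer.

Step 1: cell (5,4)='T' (+4 fires, +2 burnt)
Step 2: cell (5,4)='F' (+5 fires, +4 burnt)
  -> target ignites at step 2
Step 3: cell (5,4)='.' (+5 fires, +5 burnt)
Step 4: cell (5,4)='.' (+3 fires, +5 burnt)
Step 5: cell (5,4)='.' (+4 fires, +3 burnt)
Step 6: cell (5,4)='.' (+2 fires, +4 burnt)
Step 7: cell (5,4)='.' (+2 fires, +2 burnt)
Step 8: cell (5,4)='.' (+0 fires, +2 burnt)
  fire out at step 8

2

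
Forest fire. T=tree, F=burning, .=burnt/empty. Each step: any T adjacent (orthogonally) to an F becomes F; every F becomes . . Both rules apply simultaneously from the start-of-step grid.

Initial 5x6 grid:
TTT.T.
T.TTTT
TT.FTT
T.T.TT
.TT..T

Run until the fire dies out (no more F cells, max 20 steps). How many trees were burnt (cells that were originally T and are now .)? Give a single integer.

Answer: 17

Derivation:
Step 1: +2 fires, +1 burnt (F count now 2)
Step 2: +4 fires, +2 burnt (F count now 4)
Step 3: +4 fires, +4 burnt (F count now 4)
Step 4: +2 fires, +4 burnt (F count now 2)
Step 5: +1 fires, +2 burnt (F count now 1)
Step 6: +1 fires, +1 burnt (F count now 1)
Step 7: +1 fires, +1 burnt (F count now 1)
Step 8: +2 fires, +1 burnt (F count now 2)
Step 9: +0 fires, +2 burnt (F count now 0)
Fire out after step 9
Initially T: 20, now '.': 27
Total burnt (originally-T cells now '.'): 17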